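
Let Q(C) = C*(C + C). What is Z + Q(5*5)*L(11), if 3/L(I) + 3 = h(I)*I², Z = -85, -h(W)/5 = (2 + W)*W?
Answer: -3678890/43259 ≈ -85.043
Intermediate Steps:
h(W) = -5*W*(2 + W) (h(W) = -5*(2 + W)*W = -5*W*(2 + W))
L(I) = 3/(-3 - 5*I³*(2 + I)) (L(I) = 3/(-3 + (-5*I*(2 + I))*I²) = 3/(-3 - 5*I³*(2 + I)))
Q(C) = 2*C² (Q(C) = C*(2*C) = 2*C²)
Z + Q(5*5)*L(11) = -85 + (2*(5*5)²)*(-3/(3 + 5*11³*(2 + 11))) = -85 + (2*25²)*(-3/(3 + 5*1331*13)) = -85 + (2*625)*(-3/(3 + 86515)) = -85 + 1250*(-3/86518) = -85 - 1875/43259 = -3678890/43259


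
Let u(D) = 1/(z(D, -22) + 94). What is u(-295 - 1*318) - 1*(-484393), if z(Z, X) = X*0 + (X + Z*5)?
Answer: 1449788248/2993 ≈ 4.8439e+5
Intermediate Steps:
z(Z, X) = X + 5*Z (z(Z, X) = 0 + (X + 5*Z) = X + 5*Z)
u(D) = 1/(72 + 5*D) (u(D) = 1/((-22 + 5*D) + 94) = 1/(72 + 5*D))
u(-295 - 1*318) - 1*(-484393) = 1/(72 + 5*(-295 - 1*318)) - 1*(-484393) = 1/(72 + 5*(-295 - 318)) + 484393 = 1/(72 + 5*(-613)) + 484393 = 1/(72 - 3065) + 484393 = 1/(-2993) + 484393 = -1/2993 + 484393 = 1449788248/2993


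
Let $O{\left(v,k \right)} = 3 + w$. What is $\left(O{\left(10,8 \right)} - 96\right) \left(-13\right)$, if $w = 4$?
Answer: $1157$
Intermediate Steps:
$O{\left(v,k \right)} = 7$ ($O{\left(v,k \right)} = 3 + 4 = 7$)
$\left(O{\left(10,8 \right)} - 96\right) \left(-13\right) = \left(7 - 96\right) \left(-13\right) = \left(-89\right) \left(-13\right) = 1157$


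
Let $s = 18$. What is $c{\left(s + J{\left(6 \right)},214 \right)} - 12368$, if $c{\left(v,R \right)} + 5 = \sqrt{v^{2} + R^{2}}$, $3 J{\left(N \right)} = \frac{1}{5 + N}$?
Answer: $-12373 + \frac{\sqrt{50225869}}{33} \approx -12158.0$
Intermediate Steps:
$J{\left(N \right)} = \frac{1}{3 \left(5 + N\right)}$
$c{\left(v,R \right)} = -5 + \sqrt{R^{2} + v^{2}}$ ($c{\left(v,R \right)} = -5 + \sqrt{v^{2} + R^{2}} = -5 + \sqrt{R^{2} + v^{2}}$)
$c{\left(s + J{\left(6 \right)},214 \right)} - 12368 = \left(-5 + \sqrt{214^{2} + \left(18 + \frac{1}{3 \left(5 + 6\right)}\right)^{2}}\right) - 12368 = \left(-5 + \sqrt{45796 + \left(18 + \frac{1}{3 \cdot 11}\right)^{2}}\right) - 12368 = \left(-5 + \sqrt{45796 + \left(18 + \frac{1}{3} \cdot \frac{1}{11}\right)^{2}}\right) - 12368 = \left(-5 + \sqrt{45796 + \left(18 + \frac{1}{33}\right)^{2}}\right) - 12368 = \left(-5 + \sqrt{45796 + \left(\frac{595}{33}\right)^{2}}\right) - 12368 = \left(-5 + \sqrt{45796 + \frac{354025}{1089}}\right) - 12368 = \left(-5 + \sqrt{\frac{50225869}{1089}}\right) - 12368 = \left(-5 + \frac{\sqrt{50225869}}{33}\right) - 12368 = -12373 + \frac{\sqrt{50225869}}{33}$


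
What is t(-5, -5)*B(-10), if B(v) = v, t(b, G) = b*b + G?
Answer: -200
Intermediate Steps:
t(b, G) = G + b**2 (t(b, G) = b**2 + G = G + b**2)
t(-5, -5)*B(-10) = (-5 + (-5)**2)*(-10) = (-5 + 25)*(-10) = 20*(-10) = -200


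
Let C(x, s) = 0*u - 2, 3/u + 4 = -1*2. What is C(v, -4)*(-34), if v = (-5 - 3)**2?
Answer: 68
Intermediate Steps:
u = -1/2 (u = 3/(-4 - 1*2) = 3/(-4 - 2) = 3/(-6) = 3*(-1/6) = -1/2 ≈ -0.50000)
v = 64 (v = (-8)**2 = 64)
C(x, s) = -2 (C(x, s) = 0*(-1/2) - 2 = 0 - 2 = -2)
C(v, -4)*(-34) = -2*(-34) = 68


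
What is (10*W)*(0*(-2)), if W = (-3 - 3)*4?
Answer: 0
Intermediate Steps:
W = -24 (W = -6*4 = -24)
(10*W)*(0*(-2)) = (10*(-24))*(0*(-2)) = -240*0 = 0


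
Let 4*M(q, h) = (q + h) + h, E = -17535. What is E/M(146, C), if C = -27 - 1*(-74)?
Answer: -1169/4 ≈ -292.25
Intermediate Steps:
C = 47 (C = -27 + 74 = 47)
M(q, h) = h/2 + q/4 (M(q, h) = ((q + h) + h)/4 = ((h + q) + h)/4 = (q + 2*h)/4 = h/2 + q/4)
E/M(146, C) = -17535/((½)*47 + (¼)*146) = -17535/(47/2 + 73/2) = -17535/60 = -17535*1/60 = -1169/4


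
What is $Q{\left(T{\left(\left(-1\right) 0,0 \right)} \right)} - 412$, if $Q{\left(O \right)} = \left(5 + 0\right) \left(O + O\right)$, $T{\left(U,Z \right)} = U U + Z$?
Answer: $-412$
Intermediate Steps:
$T{\left(U,Z \right)} = Z + U^{2}$ ($T{\left(U,Z \right)} = U^{2} + Z = Z + U^{2}$)
$Q{\left(O \right)} = 10 O$ ($Q{\left(O \right)} = 5 \cdot 2 O = 10 O$)
$Q{\left(T{\left(\left(-1\right) 0,0 \right)} \right)} - 412 = 10 \left(0 + \left(\left(-1\right) 0\right)^{2}\right) - 412 = 10 \left(0 + 0^{2}\right) - 412 = 10 \left(0 + 0\right) - 412 = 10 \cdot 0 - 412 = 0 - 412 = -412$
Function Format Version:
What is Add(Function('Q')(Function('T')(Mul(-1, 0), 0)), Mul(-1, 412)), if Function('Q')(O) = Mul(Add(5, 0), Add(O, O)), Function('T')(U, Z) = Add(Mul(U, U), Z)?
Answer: -412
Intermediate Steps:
Function('T')(U, Z) = Add(Z, Pow(U, 2)) (Function('T')(U, Z) = Add(Pow(U, 2), Z) = Add(Z, Pow(U, 2)))
Function('Q')(O) = Mul(10, O) (Function('Q')(O) = Mul(5, Mul(2, O)) = Mul(10, O))
Add(Function('Q')(Function('T')(Mul(-1, 0), 0)), Mul(-1, 412)) = Add(Mul(10, Add(0, Pow(Mul(-1, 0), 2))), Mul(-1, 412)) = Add(Mul(10, Add(0, Pow(0, 2))), -412) = Add(Mul(10, Add(0, 0)), -412) = Add(Mul(10, 0), -412) = Add(0, -412) = -412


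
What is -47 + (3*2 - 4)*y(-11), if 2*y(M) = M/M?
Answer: -46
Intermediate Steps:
y(M) = ½ (y(M) = (M/M)/2 = (½)*1 = ½)
-47 + (3*2 - 4)*y(-11) = -47 + (3*2 - 4)*(½) = -47 + (6 - 4)*(½) = -47 + 2*(½) = -47 + 1 = -46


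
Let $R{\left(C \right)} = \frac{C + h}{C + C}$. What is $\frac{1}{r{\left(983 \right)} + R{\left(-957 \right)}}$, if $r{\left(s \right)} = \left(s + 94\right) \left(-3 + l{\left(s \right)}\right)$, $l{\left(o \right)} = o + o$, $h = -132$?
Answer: $\frac{58}{122620791} \approx 4.73 \cdot 10^{-7}$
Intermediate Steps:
$R{\left(C \right)} = \frac{-132 + C}{2 C}$ ($R{\left(C \right)} = \frac{C - 132}{C + C} = \frac{-132 + C}{2 C}$)
$l{\left(o \right)} = 2 o$
$r{\left(s \right)} = \left(-3 + 2 s\right) \left(94 + s\right)$ ($r{\left(s \right)} = \left(s + 94\right) \left(-3 + 2 s\right) = \left(94 + s\right) \left(-3 + 2 s\right) = \left(-3 + 2 s\right) \left(94 + s\right)$)
$\frac{1}{r{\left(983 \right)} + R{\left(-957 \right)}} = \frac{1}{\left(-282 + 2 \cdot 983^{2} + 185 \cdot 983\right) + \frac{-132 - 957}{2 \left(-957\right)}} = \frac{1}{\left(-282 + 2 \cdot 966289 + 181855\right) + \frac{1}{2} \left(- \frac{1}{957}\right) \left(-1089\right)} = \frac{1}{\left(-282 + 1932578 + 181855\right) + \frac{33}{58}} = \frac{1}{2114151 + \frac{33}{58}} = \frac{1}{\frac{122620791}{58}} = \frac{58}{122620791}$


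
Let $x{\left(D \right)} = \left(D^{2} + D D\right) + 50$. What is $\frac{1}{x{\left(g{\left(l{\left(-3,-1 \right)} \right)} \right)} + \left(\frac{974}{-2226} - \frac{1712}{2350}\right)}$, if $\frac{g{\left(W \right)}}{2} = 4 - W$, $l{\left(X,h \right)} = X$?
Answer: $\frac{1307775}{576511597} \approx 0.0022684$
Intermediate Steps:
$g{\left(W \right)} = 8 - 2 W$ ($g{\left(W \right)} = 2 \left(4 - W\right) = 8 - 2 W$)
$x{\left(D \right)} = 50 + 2 D^{2}$ ($x{\left(D \right)} = \left(D^{2} + D^{2}\right) + 50 = 2 D^{2} + 50 = 50 + 2 D^{2}$)
$\frac{1}{x{\left(g{\left(l{\left(-3,-1 \right)} \right)} \right)} + \left(\frac{974}{-2226} - \frac{1712}{2350}\right)} = \frac{1}{\left(50 + 2 \left(8 - -6\right)^{2}\right) + \left(\frac{974}{-2226} - \frac{1712}{2350}\right)} = \frac{1}{\left(50 + 2 \left(8 + 6\right)^{2}\right) + \left(974 \left(- \frac{1}{2226}\right) - \frac{856}{1175}\right)} = \frac{1}{\left(50 + 2 \cdot 14^{2}\right) - \frac{1524953}{1307775}} = \frac{1}{\left(50 + 2 \cdot 196\right) - \frac{1524953}{1307775}} = \frac{1}{\left(50 + 392\right) - \frac{1524953}{1307775}} = \frac{1}{442 - \frac{1524953}{1307775}} = \frac{1}{\frac{576511597}{1307775}} = \frac{1307775}{576511597}$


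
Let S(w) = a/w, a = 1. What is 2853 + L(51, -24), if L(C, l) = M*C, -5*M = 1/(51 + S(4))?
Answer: 2924121/1025 ≈ 2852.8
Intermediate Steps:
S(w) = 1/w
M = -4/1025 (M = -1/(5*(51 + 1/4)) = -1/(5*(51 + ¼)) = -1/(5*205/4) = -⅕*4/205 = -4/1025 ≈ -0.0039024)
L(C, l) = -4*C/1025
2853 + L(51, -24) = 2853 - 4/1025*51 = 2853 - 204/1025 = 2924121/1025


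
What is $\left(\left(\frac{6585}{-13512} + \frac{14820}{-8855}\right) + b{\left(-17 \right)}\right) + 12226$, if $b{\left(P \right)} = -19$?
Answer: $\frac{97352923687}{7976584} \approx 12205.0$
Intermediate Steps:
$\left(\left(\frac{6585}{-13512} + \frac{14820}{-8855}\right) + b{\left(-17 \right)}\right) + 12226 = \left(\left(\frac{6585}{-13512} + \frac{14820}{-8855}\right) - 19\right) + 12226 = \left(\left(6585 \left(- \frac{1}{13512}\right) + 14820 \left(- \frac{1}{8855}\right)\right) - 19\right) + 12226 = \left(\left(- \frac{2195}{4504} - \frac{2964}{1771}\right) - 19\right) + 12226 = \left(- \frac{17237201}{7976584} - 19\right) + 12226 = - \frac{168792297}{7976584} + 12226 = \frac{97352923687}{7976584}$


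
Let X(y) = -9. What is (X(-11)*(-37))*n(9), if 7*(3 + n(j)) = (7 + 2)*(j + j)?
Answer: 46953/7 ≈ 6707.6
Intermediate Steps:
n(j) = -3 + 18*j/7 (n(j) = -3 + ((7 + 2)*(j + j))/7 = -3 + (9*(2*j))/7 = -3 + (18*j)/7 = -3 + 18*j/7)
(X(-11)*(-37))*n(9) = (-9*(-37))*(-3 + (18/7)*9) = 333*(-3 + 162/7) = 333*(141/7) = 46953/7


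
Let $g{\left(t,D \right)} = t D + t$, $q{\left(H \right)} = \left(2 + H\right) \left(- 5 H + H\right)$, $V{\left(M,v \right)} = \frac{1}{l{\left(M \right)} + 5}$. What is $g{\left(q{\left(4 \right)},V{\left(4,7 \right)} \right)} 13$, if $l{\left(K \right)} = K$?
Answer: $- \frac{4160}{3} \approx -1386.7$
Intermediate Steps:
$V{\left(M,v \right)} = \frac{1}{5 + M}$ ($V{\left(M,v \right)} = \frac{1}{M + 5} = \frac{1}{5 + M}$)
$q{\left(H \right)} = - 4 H \left(2 + H\right)$ ($q{\left(H \right)} = \left(2 + H\right) \left(- 4 H\right) = - 4 H \left(2 + H\right)$)
$g{\left(t,D \right)} = t + D t$ ($g{\left(t,D \right)} = D t + t = t + D t$)
$g{\left(q{\left(4 \right)},V{\left(4,7 \right)} \right)} 13 = \left(-4\right) 4 \left(2 + 4\right) \left(1 + \frac{1}{5 + 4}\right) 13 = \left(-4\right) 4 \cdot 6 \left(1 + \frac{1}{9}\right) 13 = - 96 \left(1 + \frac{1}{9}\right) 13 = \left(-96\right) \frac{10}{9} \cdot 13 = \left(- \frac{320}{3}\right) 13 = - \frac{4160}{3}$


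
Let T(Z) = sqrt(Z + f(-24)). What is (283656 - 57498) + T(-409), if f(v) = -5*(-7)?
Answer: 226158 + I*sqrt(374) ≈ 2.2616e+5 + 19.339*I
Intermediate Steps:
f(v) = 35
T(Z) = sqrt(35 + Z) (T(Z) = sqrt(Z + 35) = sqrt(35 + Z))
(283656 - 57498) + T(-409) = (283656 - 57498) + sqrt(35 - 409) = 226158 + sqrt(-374) = 226158 + I*sqrt(374)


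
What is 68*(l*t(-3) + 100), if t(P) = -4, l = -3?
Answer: 7616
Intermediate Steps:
68*(l*t(-3) + 100) = 68*(-3*(-4) + 100) = 68*(12 + 100) = 68*112 = 7616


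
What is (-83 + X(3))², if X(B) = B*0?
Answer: 6889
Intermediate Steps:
X(B) = 0
(-83 + X(3))² = (-83 + 0)² = (-83)² = 6889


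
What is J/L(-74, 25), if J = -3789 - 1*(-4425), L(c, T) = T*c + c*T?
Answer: -159/925 ≈ -0.17189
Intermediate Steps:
L(c, T) = 2*T*c (L(c, T) = T*c + T*c = 2*T*c)
J = 636 (J = -3789 + 4425 = 636)
J/L(-74, 25) = 636/((2*25*(-74))) = 636/(-3700) = 636*(-1/3700) = -159/925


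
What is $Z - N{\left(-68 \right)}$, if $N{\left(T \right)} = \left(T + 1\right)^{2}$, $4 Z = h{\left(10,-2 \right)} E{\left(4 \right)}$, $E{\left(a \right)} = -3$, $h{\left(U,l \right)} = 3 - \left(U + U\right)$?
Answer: $- \frac{17905}{4} \approx -4476.3$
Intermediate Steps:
$h{\left(U,l \right)} = 3 - 2 U$
$Z = \frac{51}{4}$ ($Z = \frac{\left(3 - 20\right) \left(-3\right)}{4} = \frac{\left(-17\right) \left(-3\right)}{4} = \frac{1}{4} \cdot 51 = \frac{51}{4} \approx 12.75$)
$N{\left(T \right)} = \left(1 + T\right)^{2}$
$Z - N{\left(-68 \right)} = \frac{51}{4} - \left(1 - 68\right)^{2} = \frac{51}{4} - \left(-67\right)^{2} = \frac{51}{4} - 4489 = - \frac{17905}{4}$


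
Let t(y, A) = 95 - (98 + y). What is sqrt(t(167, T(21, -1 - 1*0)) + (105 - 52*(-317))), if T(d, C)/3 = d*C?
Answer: sqrt(16419) ≈ 128.14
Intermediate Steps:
T(d, C) = 3*C*d (T(d, C) = 3*(d*C) = 3*(C*d) = 3*C*d)
t(y, A) = -3 - y (t(y, A) = 95 + (-98 - y) = -3 - y)
sqrt(t(167, T(21, -1 - 1*0)) + (105 - 52*(-317))) = sqrt((-3 - 1*167) + (105 - 52*(-317))) = sqrt((-3 - 167) + (105 + 16484)) = sqrt(-170 + 16589) = sqrt(16419)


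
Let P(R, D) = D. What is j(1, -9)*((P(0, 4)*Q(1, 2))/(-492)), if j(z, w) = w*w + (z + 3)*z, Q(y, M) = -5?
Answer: 425/123 ≈ 3.4553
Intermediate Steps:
j(z, w) = w² + z*(3 + z) (j(z, w) = w² + (3 + z)*z = w² + z*(3 + z))
j(1, -9)*((P(0, 4)*Q(1, 2))/(-492)) = ((-9)² + 1² + 3*1)*((4*(-5))/(-492)) = (81 + 1 + 3)*(-20*(-1/492)) = 85*(5/123) = 425/123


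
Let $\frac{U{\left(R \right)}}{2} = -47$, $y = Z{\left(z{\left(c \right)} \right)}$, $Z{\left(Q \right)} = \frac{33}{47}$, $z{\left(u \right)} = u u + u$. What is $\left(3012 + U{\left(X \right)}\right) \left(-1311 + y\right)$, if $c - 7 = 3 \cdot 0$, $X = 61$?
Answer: $- \frac{179702112}{47} \approx -3.8234 \cdot 10^{6}$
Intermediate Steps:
$c = 7$ ($c = 7 + 3 \cdot 0 = 7 + 0 = 7$)
$z{\left(u \right)} = u + u^{2}$ ($z{\left(u \right)} = u^{2} + u = u + u^{2}$)
$Z{\left(Q \right)} = \frac{33}{47}$ ($Z{\left(Q \right)} = 33 \cdot \frac{1}{47} = \frac{33}{47}$)
$y = \frac{33}{47} \approx 0.70213$
$U{\left(R \right)} = -94$ ($U{\left(R \right)} = 2 \left(-47\right) = -94$)
$\left(3012 + U{\left(X \right)}\right) \left(-1311 + y\right) = \left(3012 - 94\right) \left(-1311 + \frac{33}{47}\right) = 2918 \left(- \frac{61584}{47}\right) = - \frac{179702112}{47}$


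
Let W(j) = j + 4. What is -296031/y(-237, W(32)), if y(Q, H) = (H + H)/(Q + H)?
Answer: 6611359/8 ≈ 8.2642e+5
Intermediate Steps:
W(j) = 4 + j
y(Q, H) = 2*H/(H + Q) (y(Q, H) = (2*H)/(H + Q) = 2*H/(H + Q))
-296031/y(-237, W(32)) = -296031*((4 + 32) - 237)/(2*(4 + 32)) = -296031/(2*36/(36 - 237)) = -296031/(2*36/(-201)) = -296031/(2*36*(-1/201)) = -296031/(-24/67) = -296031*(-67/24) = 6611359/8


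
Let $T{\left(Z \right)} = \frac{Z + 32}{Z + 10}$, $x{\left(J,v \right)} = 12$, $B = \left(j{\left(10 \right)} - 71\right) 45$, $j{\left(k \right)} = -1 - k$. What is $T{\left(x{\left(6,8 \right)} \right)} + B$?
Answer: $-3688$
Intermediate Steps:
$B = -3690$ ($B = \left(\left(-1 - 10\right) - 71\right) 45 = \left(-11 - 71\right) 45 = \left(-82\right) 45 = -3690$)
$T{\left(Z \right)} = \frac{32 + Z}{10 + Z}$
$T{\left(x{\left(6,8 \right)} \right)} + B = \frac{32 + 12}{10 + 12} - 3690 = \frac{1}{22} \cdot 44 - 3690 = 2 - 3690 = -3688$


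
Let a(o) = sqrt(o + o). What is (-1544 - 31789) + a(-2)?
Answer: -33333 + 2*I ≈ -33333.0 + 2.0*I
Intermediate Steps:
a(o) = sqrt(2)*sqrt(o) (a(o) = sqrt(2*o) = sqrt(2)*sqrt(o))
(-1544 - 31789) + a(-2) = (-1544 - 31789) + sqrt(2)*sqrt(-2) = -33333 + sqrt(2)*(I*sqrt(2)) = -33333 + 2*I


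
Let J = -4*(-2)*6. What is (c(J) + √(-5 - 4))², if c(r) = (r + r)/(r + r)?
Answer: -8 + 6*I ≈ -8.0 + 6.0*I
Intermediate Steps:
J = 48 (J = 8*6 = 48)
c(r) = 1 (c(r) = (2*r)/((2*r)) = (2*r)*(1/(2*r)) = 1)
(c(J) + √(-5 - 4))² = (1 + √(-5 - 4))² = (1 + √(-9))² = (1 + 3*I)²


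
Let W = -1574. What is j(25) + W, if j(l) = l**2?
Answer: -949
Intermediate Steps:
j(25) + W = 25**2 - 1574 = 625 - 1574 = -949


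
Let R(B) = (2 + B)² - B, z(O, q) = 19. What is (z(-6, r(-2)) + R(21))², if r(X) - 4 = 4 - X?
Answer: 277729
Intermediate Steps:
r(X) = 8 - X (r(X) = 4 + (4 - X) = 8 - X)
(z(-6, r(-2)) + R(21))² = (19 + ((2 + 21)² - 1*21))² = (19 + (23² - 21))² = (19 + (529 - 21))² = (19 + 508)² = 527² = 277729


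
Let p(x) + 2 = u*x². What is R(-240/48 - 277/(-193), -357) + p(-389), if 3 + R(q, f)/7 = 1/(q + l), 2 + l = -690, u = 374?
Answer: 7597409096213/134244 ≈ 5.6594e+7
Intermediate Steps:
p(x) = -2 + 374*x²
l = -692 (l = -2 - 690 = -692)
R(q, f) = -21 + 7/(-692 + q) (R(q, f) = -21 + 7/(q - 692) = -21 + 7/(-692 + q))
R(-240/48 - 277/(-193), -357) + p(-389) = 7*(2077 - 3*(-240/48 - 277/(-193)))/(-692 + (-240/48 - 277/(-193))) + (-2 + 374*(-389)²) = 7*(2077 - 3*(-240*1/48 - 277*(-1/193)))/(-692 + (-240*1/48 - 277*(-1/193))) + (-2 + 374*151321) = 7*(2077 - 3*(-5 + 277/193))/(-692 + (-5 + 277/193)) + (-2 + 56594054) = 7*(2077 - 3*(-688/193))/(-692 - 688/193) + 56594052 = 7*(2077 + 2064/193)/(-134244/193) + 56594052 = 7*(-193/134244)*(402925/193) + 56594052 = -2820475/134244 + 56594052 = 7597409096213/134244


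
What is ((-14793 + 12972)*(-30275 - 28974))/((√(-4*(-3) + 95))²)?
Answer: 107892429/107 ≈ 1.0083e+6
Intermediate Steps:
((-14793 + 12972)*(-30275 - 28974))/((√(-4*(-3) + 95))²) = (-1821*(-59249))/((√(12 + 95))²) = 107892429/((√107)²) = 107892429/107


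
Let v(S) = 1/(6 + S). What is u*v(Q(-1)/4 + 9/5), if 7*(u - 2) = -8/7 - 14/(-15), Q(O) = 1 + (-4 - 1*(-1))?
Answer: 2896/10731 ≈ 0.26987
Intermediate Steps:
Q(O) = -2 (Q(O) = 1 + (-4 + 1) = 1 - 3 = -2)
u = 1448/735 (u = 2 + (-8/7 - 14/(-15))/7 = 2 + (-8*⅐ - 14*(-1/15))/7 = 2 + (-8/7 + 14/15)/7 = 2 + (⅐)*(-22/105) = 2 - 22/735 = 1448/735 ≈ 1.9701)
u*v(Q(-1)/4 + 9/5) = 1448/(735*(6 + (-2/4 + 9/5))) = 1448/(735*(6 + (-2*¼ + 9*(⅕)))) = 1448/(735*(6 + (-½ + 9/5))) = 1448/(735*(6 + 13/10)) = 1448/(735*(73/10)) = (1448/735)*(10/73) = 2896/10731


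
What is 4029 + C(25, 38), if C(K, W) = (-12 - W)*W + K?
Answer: 2154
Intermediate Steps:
C(K, W) = K + W*(-12 - W) (C(K, W) = W*(-12 - W) + K = K + W*(-12 - W))
4029 + C(25, 38) = 4029 + (25 - 1*38**2 - 12*38) = 4029 + (25 - 1*1444 - 456) = 4029 + (25 - 1444 - 456) = 4029 - 1875 = 2154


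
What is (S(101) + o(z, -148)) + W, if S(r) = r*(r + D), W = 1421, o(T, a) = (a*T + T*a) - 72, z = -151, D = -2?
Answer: 56044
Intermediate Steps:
o(T, a) = -72 + 2*T*a (o(T, a) = (T*a + T*a) - 72 = 2*T*a - 72 = -72 + 2*T*a)
S(r) = r*(-2 + r) (S(r) = r*(r - 2) = r*(-2 + r))
(S(101) + o(z, -148)) + W = (101*(-2 + 101) + (-72 + 2*(-151)*(-148))) + 1421 = (101*99 + (-72 + 44696)) + 1421 = (9999 + 44624) + 1421 = 54623 + 1421 = 56044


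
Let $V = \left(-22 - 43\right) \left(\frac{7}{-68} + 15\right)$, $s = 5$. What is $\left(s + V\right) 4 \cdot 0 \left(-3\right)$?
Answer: $0$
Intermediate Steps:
$V = - \frac{65845}{68}$ ($V = - 65 \left(7 \left(- \frac{1}{68}\right) + 15\right) = - 65 \left(- \frac{7}{68} + 15\right) = \left(-65\right) \frac{1013}{68} = - \frac{65845}{68} \approx -968.31$)
$\left(s + V\right) 4 \cdot 0 \left(-3\right) = \left(5 - \frac{65845}{68}\right) 4 \cdot 0 \left(-3\right) = - \frac{65505 \cdot 0 \left(-3\right)}{68} = \left(- \frac{65505}{68}\right) 0 = 0$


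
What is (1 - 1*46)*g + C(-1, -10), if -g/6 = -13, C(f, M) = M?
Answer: -3520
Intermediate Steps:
g = 78 (g = -6*(-13) = 78)
(1 - 1*46)*g + C(-1, -10) = (1 - 1*46)*78 - 10 = (1 - 46)*78 - 10 = -45*78 - 10 = -3510 - 10 = -3520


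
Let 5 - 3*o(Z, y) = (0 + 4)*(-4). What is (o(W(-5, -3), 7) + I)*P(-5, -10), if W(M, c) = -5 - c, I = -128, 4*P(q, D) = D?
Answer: 605/2 ≈ 302.50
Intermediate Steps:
P(q, D) = D/4
o(Z, y) = 7 (o(Z, y) = 5/3 - (0 + 4)*(-4)/3 = 5/3 - 4*(-4)/3 = 5/3 - 1/3*(-16) = 5/3 + 16/3 = 7)
(o(W(-5, -3), 7) + I)*P(-5, -10) = (7 - 128)*((1/4)*(-10)) = -121*(-5/2) = 605/2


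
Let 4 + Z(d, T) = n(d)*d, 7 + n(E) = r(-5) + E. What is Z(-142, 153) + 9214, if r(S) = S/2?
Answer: 30723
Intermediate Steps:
r(S) = S/2 (r(S) = S*(1/2) = S/2)
n(E) = -19/2 + E (n(E) = -7 + ((1/2)*(-5) + E) = -7 + (-5/2 + E) = -19/2 + E)
Z(d, T) = -4 + d*(-19/2 + d) (Z(d, T) = -4 + (-19/2 + d)*d = -4 + d*(-19/2 + d))
Z(-142, 153) + 9214 = (-4 + (1/2)*(-142)*(-19 + 2*(-142))) + 9214 = (-4 + (1/2)*(-142)*(-19 - 284)) + 9214 = (-4 + (1/2)*(-142)*(-303)) + 9214 = (-4 + 21513) + 9214 = 21509 + 9214 = 30723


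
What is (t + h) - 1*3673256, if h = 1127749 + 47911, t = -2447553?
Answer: -4945149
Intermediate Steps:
h = 1175660
(t + h) - 1*3673256 = (-2447553 + 1175660) - 1*3673256 = -1271893 - 3673256 = -4945149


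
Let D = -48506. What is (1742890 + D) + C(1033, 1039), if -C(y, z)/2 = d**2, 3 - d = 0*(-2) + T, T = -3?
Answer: 1694312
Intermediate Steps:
d = 6 (d = 3 - (0*(-2) - 3) = 3 - (0 - 3) = 3 - 1*(-3) = 3 + 3 = 6)
C(y, z) = -72 (C(y, z) = -2*6**2 = -2*36 = -72)
(1742890 + D) + C(1033, 1039) = (1742890 - 48506) - 72 = 1694384 - 72 = 1694312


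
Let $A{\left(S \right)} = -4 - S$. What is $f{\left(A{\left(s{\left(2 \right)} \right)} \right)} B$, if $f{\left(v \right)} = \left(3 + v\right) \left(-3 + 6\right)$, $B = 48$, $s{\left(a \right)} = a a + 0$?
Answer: $-720$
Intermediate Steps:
$s{\left(a \right)} = a^{2}$ ($s{\left(a \right)} = a^{2} + 0 = a^{2}$)
$f{\left(v \right)} = 9 + 3 v$ ($f{\left(v \right)} = \left(3 + v\right) 3 = 9 + 3 v$)
$f{\left(A{\left(s{\left(2 \right)} \right)} \right)} B = \left(9 + 3 \left(-4 - 2^{2}\right)\right) 48 = \left(9 + 3 \left(-4 - 4\right)\right) 48 = \left(9 + 3 \left(-8\right)\right) 48 = \left(9 - 24\right) 48 = \left(-15\right) 48 = -720$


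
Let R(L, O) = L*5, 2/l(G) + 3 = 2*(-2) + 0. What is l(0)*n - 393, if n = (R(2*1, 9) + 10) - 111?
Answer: -367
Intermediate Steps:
l(G) = -2/7 (l(G) = 2/(-3 + (2*(-2) + 0)) = 2/(-3 + (-4 + 0)) = 2/(-3 - 4) = 2/(-7) = 2*(-⅐) = -2/7)
R(L, O) = 5*L
n = -91 (n = (5*(2*1) + 10) - 111 = (5*2 + 10) - 111 = (10 + 10) - 111 = 20 - 111 = -91)
l(0)*n - 393 = -2/7*(-91) - 393 = 26 - 393 = -367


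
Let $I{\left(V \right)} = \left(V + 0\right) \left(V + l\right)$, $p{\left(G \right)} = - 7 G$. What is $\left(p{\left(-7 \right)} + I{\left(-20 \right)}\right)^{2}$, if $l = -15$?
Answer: $561001$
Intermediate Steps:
$I{\left(V \right)} = V \left(-15 + V\right)$ ($I{\left(V \right)} = \left(V + 0\right) \left(V - 15\right) = V \left(-15 + V\right)$)
$\left(p{\left(-7 \right)} + I{\left(-20 \right)}\right)^{2} = \left(\left(-7\right) \left(-7\right) - 20 \left(-15 - 20\right)\right)^{2} = \left(49 - -700\right)^{2} = \left(49 + 700\right)^{2} = 749^{2} = 561001$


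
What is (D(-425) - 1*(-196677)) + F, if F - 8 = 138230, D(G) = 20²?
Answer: 335315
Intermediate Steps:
D(G) = 400
F = 138238 (F = 8 + 138230 = 138238)
(D(-425) - 1*(-196677)) + F = (400 - 1*(-196677)) + 138238 = (400 + 196677) + 138238 = 197077 + 138238 = 335315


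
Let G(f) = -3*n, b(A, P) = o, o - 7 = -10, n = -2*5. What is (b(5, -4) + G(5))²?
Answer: 729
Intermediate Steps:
n = -10
o = -3 (o = 7 - 10 = -3)
b(A, P) = -3
G(f) = 30 (G(f) = -3*(-10) = 30)
(b(5, -4) + G(5))² = (-3 + 30)² = 27² = 729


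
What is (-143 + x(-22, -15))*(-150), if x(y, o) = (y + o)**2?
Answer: -183900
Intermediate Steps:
x(y, o) = (o + y)**2
(-143 + x(-22, -15))*(-150) = (-143 + (-15 - 22)**2)*(-150) = (-143 + (-37)**2)*(-150) = (-143 + 1369)*(-150) = 1226*(-150) = -183900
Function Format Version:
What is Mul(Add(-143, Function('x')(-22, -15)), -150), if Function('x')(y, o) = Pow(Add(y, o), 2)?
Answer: -183900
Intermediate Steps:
Function('x')(y, o) = Pow(Add(o, y), 2)
Mul(Add(-143, Function('x')(-22, -15)), -150) = Mul(Add(-143, Pow(Add(-15, -22), 2)), -150) = Mul(Add(-143, Pow(-37, 2)), -150) = Mul(Add(-143, 1369), -150) = Mul(1226, -150) = -183900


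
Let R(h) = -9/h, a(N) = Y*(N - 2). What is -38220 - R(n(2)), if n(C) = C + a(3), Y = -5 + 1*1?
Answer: -76449/2 ≈ -38225.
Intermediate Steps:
Y = -4 (Y = -5 + 1 = -4)
a(N) = 8 - 4*N (a(N) = -4*(N - 2) = -4*(-2 + N) = 8 - 4*N)
n(C) = -4 + C (n(C) = C + (8 - 4*3) = C + (8 - 12) = C - 4 = -4 + C)
-38220 - R(n(2)) = -38220 - (-9)/(-4 + 2) = -38220 - (-9)/(-2) = -38220 - (-9)*(-1)/2 = -38220 - 1*9/2 = -38220 - 9/2 = -76449/2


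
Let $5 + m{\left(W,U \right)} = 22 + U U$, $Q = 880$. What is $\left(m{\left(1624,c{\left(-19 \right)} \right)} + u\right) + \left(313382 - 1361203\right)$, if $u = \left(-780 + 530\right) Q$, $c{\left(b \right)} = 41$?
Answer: $-1266123$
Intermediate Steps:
$m{\left(W,U \right)} = 17 + U^{2}$ ($m{\left(W,U \right)} = -5 + \left(22 + U U\right) = -5 + \left(22 + U^{2}\right) = 17 + U^{2}$)
$u = -220000$ ($u = \left(-780 + 530\right) 880 = \left(-250\right) 880 = -220000$)
$\left(m{\left(1624,c{\left(-19 \right)} \right)} + u\right) + \left(313382 - 1361203\right) = \left(\left(17 + 41^{2}\right) - 220000\right) + \left(313382 - 1361203\right) = \left(\left(17 + 1681\right) - 220000\right) - 1047821 = \left(1698 - 220000\right) - 1047821 = -218302 - 1047821 = -1266123$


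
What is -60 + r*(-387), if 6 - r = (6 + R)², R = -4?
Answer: -834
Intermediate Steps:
r = 2 (r = 6 - (6 - 4)² = 6 - 1*2² = 6 - 1*4 = 6 - 4 = 2)
-60 + r*(-387) = -60 + 2*(-387) = -60 - 774 = -834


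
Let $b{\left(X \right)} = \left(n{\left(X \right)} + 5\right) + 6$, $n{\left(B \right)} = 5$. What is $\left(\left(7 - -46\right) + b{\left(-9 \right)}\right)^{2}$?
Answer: $4761$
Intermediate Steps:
$b{\left(X \right)} = 16$ ($b{\left(X \right)} = \left(5 + 5\right) + 6 = 10 + 6 = 16$)
$\left(\left(7 - -46\right) + b{\left(-9 \right)}\right)^{2} = \left(\left(7 - -46\right) + 16\right)^{2} = \left(\left(7 + 46\right) + 16\right)^{2} = \left(53 + 16\right)^{2} = 69^{2} = 4761$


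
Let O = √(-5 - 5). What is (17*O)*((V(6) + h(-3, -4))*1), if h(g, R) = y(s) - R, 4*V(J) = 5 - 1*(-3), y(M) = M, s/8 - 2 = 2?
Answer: 646*I*√10 ≈ 2042.8*I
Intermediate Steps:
s = 32 (s = 16 + 8*2 = 16 + 16 = 32)
V(J) = 2 (V(J) = (5 - 1*(-3))/4 = (5 + 3)/4 = (¼)*8 = 2)
h(g, R) = 32 - R
O = I*√10 (O = √(-10) = I*√10 ≈ 3.1623*I)
(17*O)*((V(6) + h(-3, -4))*1) = (17*(I*√10))*((2 + (32 - 1*(-4)))*1) = (17*I*√10)*((2 + (32 + 4))*1) = (17*I*√10)*((2 + 36)*1) = (17*I*√10)*(38*1) = (17*I*√10)*38 = 646*I*√10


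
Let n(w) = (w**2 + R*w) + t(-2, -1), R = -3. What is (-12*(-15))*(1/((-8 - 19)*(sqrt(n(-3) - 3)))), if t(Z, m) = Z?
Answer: -20*sqrt(13)/39 ≈ -1.8490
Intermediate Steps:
n(w) = -2 + w**2 - 3*w (n(w) = (w**2 - 3*w) - 2 = -2 + w**2 - 3*w)
(-12*(-15))*(1/((-8 - 19)*(sqrt(n(-3) - 3)))) = (-12*(-15))*(1/((-8 - 19)*(sqrt((-2 + (-3)**2 - 3*(-3)) - 3)))) = 180*(1/((-27)*(sqrt((-2 + 9 + 9) - 3)))) = 180*(-1/(27*sqrt(16 - 3))) = 180*(-sqrt(13)/13/27) = 180*(-sqrt(13)/351) = -20*sqrt(13)/39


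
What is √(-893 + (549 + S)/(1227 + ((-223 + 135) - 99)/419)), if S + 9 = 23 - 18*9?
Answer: 3*I*√26196972362386/513926 ≈ 29.878*I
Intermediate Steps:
S = -148 (S = -9 + (23 - 18*9) = -9 + (23 - 162) = -9 - 139 = -148)
√(-893 + (549 + S)/(1227 + ((-223 + 135) - 99)/419)) = √(-893 + (549 - 148)/(1227 + ((-223 + 135) - 99)/419)) = √(-893 + 401/(1227 + (-88 - 99)*(1/419))) = √(-893 + 401/(1227 - 187*1/419)) = √(-893 + 401/(1227 - 187/419)) = √(-893 + 401/(513926/419)) = √(-893 + 401*(419/513926)) = √(-893 + 168019/513926) = √(-458767899/513926) = 3*I*√26196972362386/513926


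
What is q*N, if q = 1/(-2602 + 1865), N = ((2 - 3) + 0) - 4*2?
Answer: 9/737 ≈ 0.012212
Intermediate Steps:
N = -9 (N = (-1 + 0) - 8 = -1 - 8 = -9)
q = -1/737 (q = 1/(-737) = -1/737 ≈ -0.0013569)
q*N = -1/737*(-9) = 9/737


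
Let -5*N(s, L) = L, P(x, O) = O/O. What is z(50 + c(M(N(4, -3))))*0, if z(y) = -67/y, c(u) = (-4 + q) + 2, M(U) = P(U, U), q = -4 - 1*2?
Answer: 0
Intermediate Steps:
P(x, O) = 1
N(s, L) = -L/5
q = -6 (q = -4 - 2 = -6)
M(U) = 1
c(u) = -8 (c(u) = (-4 - 6) + 2 = -10 + 2 = -8)
z(50 + c(M(N(4, -3))))*0 = -67/(50 - 8)*0 = -67/42*0 = 0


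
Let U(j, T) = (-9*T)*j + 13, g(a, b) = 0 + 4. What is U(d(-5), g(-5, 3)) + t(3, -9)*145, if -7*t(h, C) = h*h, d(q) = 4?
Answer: -2222/7 ≈ -317.43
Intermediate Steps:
t(h, C) = -h²/7 (t(h, C) = -h*h/7 = -h²/7)
g(a, b) = 4
U(j, T) = 13 - 9*T*j (U(j, T) = -9*T*j + 13 = 13 - 9*T*j)
U(d(-5), g(-5, 3)) + t(3, -9)*145 = (13 - 9*4*4) - ⅐*3²*145 = (13 - 144) - ⅐*9*145 = -131 - 9/7*145 = -131 - 1305/7 = -2222/7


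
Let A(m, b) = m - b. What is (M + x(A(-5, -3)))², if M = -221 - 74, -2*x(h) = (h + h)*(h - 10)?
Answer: 101761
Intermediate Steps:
x(h) = -h*(-10 + h) (x(h) = -(h + h)*(h - 10)/2 = -2*h*(-10 + h)/2 = -h*(-10 + h))
M = -295
(M + x(A(-5, -3)))² = (-295 + (-5 - 1*(-3))*(10 - (-5 - 1*(-3))))² = (-295 + (-5 + 3)*(10 - (-5 + 3)))² = (-295 - 2*(10 - 1*(-2)))² = (-295 - 2*(10 + 2))² = (-295 - 2*12)² = (-295 - 24)² = (-319)² = 101761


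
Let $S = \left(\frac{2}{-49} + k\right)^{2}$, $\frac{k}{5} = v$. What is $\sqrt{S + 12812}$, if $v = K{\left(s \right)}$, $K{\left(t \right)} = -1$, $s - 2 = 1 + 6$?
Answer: $\frac{\sqrt{30822621}}{49} \approx 113.3$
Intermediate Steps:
$s = 9$ ($s = 2 + \left(1 + 6\right) = 2 + 7 = 9$)
$v = -1$
$k = -5$ ($k = 5 \left(-1\right) = -5$)
$S = \frac{61009}{2401}$ ($S = \left(\frac{2}{-49} - 5\right)^{2} = \left(2 \left(- \frac{1}{49}\right) - 5\right)^{2} = \left(- \frac{2}{49} - 5\right)^{2} = \left(- \frac{247}{49}\right)^{2} = \frac{61009}{2401} \approx 25.41$)
$\sqrt{S + 12812} = \sqrt{\frac{61009}{2401} + 12812} = \sqrt{\frac{30822621}{2401}} = \frac{\sqrt{30822621}}{49}$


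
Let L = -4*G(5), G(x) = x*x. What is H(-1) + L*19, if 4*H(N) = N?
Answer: -7601/4 ≈ -1900.3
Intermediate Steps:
G(x) = x**2
H(N) = N/4
L = -100 (L = -4*5**2 = -4*25 = -100)
H(-1) + L*19 = (1/4)*(-1) - 100*19 = -1/4 - 1900 = -7601/4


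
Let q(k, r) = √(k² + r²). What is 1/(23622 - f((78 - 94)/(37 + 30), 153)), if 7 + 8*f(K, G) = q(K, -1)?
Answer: 848344687/20040340497322 + 67*√4745/20040340497322 ≈ 4.2332e-5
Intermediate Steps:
f(K, G) = -7/8 + √(1 + K²)/8 (f(K, G) = -7/8 + √(K² + (-1)²)/8 = -7/8 + √(K² + 1)/8 = -7/8 + √(1 + K²)/8)
1/(23622 - f((78 - 94)/(37 + 30), 153)) = 1/(23622 - (-7/8 + √(1 + ((78 - 94)/(37 + 30))²)/8)) = 1/(23622 - (-7/8 + √(1 + (-16/67)²)/8)) = 1/(23622 - (-7/8 + √(1 + 256/4489)/8)) = 1/(23622 - (-7/8 + √(4745/4489)/8)) = 1/(23622 - (-7/8 + (√4745/67)/8)) = 1/(23622 - (-7/8 + √4745/536)) = 1/(23622 + (7/8 - √4745/536)) = 1/(188983/8 - √4745/536)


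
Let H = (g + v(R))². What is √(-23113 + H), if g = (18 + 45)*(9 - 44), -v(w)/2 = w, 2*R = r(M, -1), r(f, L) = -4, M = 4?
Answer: 2*√1205322 ≈ 2195.7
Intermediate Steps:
R = -2 (R = (½)*(-4) = -2)
v(w) = -2*w
g = -2205 (g = 63*(-35) = -2205)
H = 4844401 (H = (-2205 - 2*(-2))² = (-2205 + 4)² = (-2201)² = 4844401)
√(-23113 + H) = √(-23113 + 4844401) = √4821288 = 2*√1205322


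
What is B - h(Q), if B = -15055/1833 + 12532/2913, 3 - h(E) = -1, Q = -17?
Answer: -4693575/593281 ≈ -7.9112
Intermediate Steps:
h(E) = 4 (h(E) = 3 - 1*(-1) = 3 + 1 = 4)
B = -2320451/593281 (B = -15055*1/1833 + 12532*(1/2913) = -15055/1833 + 12532/2913 = -2320451/593281 ≈ -3.9112)
B - h(Q) = -2320451/593281 - 1*4 = -2320451/593281 - 4 = -4693575/593281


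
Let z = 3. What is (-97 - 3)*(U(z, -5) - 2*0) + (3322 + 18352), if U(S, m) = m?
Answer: 22174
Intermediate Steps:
(-97 - 3)*(U(z, -5) - 2*0) + (3322 + 18352) = (-97 - 3)*(-5 - 2*0) + (3322 + 18352) = -100*(-5 + 0) + 21674 = -100*(-5) + 21674 = 500 + 21674 = 22174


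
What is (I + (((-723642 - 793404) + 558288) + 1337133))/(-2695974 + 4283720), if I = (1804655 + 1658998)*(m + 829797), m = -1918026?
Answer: -1884623631081/793873 ≈ -2.3740e+6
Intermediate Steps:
I = -3769247640537 (I = (1804655 + 1658998)*(-1918026 + 829797) = 3463653*(-1088229) = -3769247640537)
(I + (((-723642 - 793404) + 558288) + 1337133))/(-2695974 + 4283720) = (-3769247640537 + (((-723642 - 793404) + 558288) + 1337133))/(-2695974 + 4283720) = (-3769247640537 + ((-1517046 + 558288) + 1337133))/1587746 = (-3769247640537 + (-958758 + 1337133))*(1/1587746) = (-3769247640537 + 378375)*(1/1587746) = -3769247262162*1/1587746 = -1884623631081/793873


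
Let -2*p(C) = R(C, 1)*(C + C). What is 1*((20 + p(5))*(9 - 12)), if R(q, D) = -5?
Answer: -135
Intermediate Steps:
p(C) = 5*C (p(C) = -(-5)*(C + C)/2 = -(-5)*2*C/2 = -(-5)*C = 5*C)
1*((20 + p(5))*(9 - 12)) = 1*((20 + 5*5)*(9 - 12)) = 1*((20 + 25)*(-3)) = 1*(45*(-3)) = 1*(-135) = -135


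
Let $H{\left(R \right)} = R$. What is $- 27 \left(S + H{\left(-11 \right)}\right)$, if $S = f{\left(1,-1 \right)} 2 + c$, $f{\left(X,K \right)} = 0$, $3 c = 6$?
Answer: $243$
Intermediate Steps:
$c = 2$ ($c = \frac{1}{3} \cdot 6 = 2$)
$S = 2$ ($S = 0 \cdot 2 + 2 = 0 + 2 = 2$)
$- 27 \left(S + H{\left(-11 \right)}\right) = - 27 \left(2 - 11\right) = \left(-27\right) \left(-9\right) = 243$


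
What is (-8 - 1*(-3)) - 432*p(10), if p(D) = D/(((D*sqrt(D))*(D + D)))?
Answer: -5 - 54*sqrt(10)/25 ≈ -11.831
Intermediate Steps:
p(D) = 1/(2*D**(3/2)) (p(D) = D/((D**(3/2)*(2*D))) = D/((2*D**(5/2))) = D*(1/(2*D**(5/2))) = 1/(2*D**(3/2)))
(-8 - 1*(-3)) - 432*p(10) = (-8 - 1*(-3)) - 216/10**(3/2) = (-8 + 3) - 216*sqrt(10)/100 = -5 - 54*sqrt(10)/25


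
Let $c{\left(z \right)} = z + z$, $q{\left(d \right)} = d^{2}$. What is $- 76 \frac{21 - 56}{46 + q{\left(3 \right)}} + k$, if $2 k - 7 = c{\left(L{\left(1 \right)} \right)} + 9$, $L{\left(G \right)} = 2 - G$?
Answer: $\frac{631}{11} \approx 57.364$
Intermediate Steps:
$c{\left(z \right)} = 2 z$
$k = 9$ ($k = \frac{7}{2} + \frac{2 \left(2 - 1\right) + 9}{2} = \frac{7}{2} + \frac{2 \cdot 1 + 9}{2} = \frac{7}{2} + \frac{2 + 9}{2} = \frac{7}{2} + \frac{1}{2} \cdot 11 = \frac{7}{2} + \frac{11}{2} = 9$)
$- 76 \frac{21 - 56}{46 + q{\left(3 \right)}} + k = - 76 \frac{21 - 56}{46 + 3^{2}} + 9 = - 76 \left(- \frac{35}{46 + 9}\right) + 9 = - 76 \left(- \frac{35}{55}\right) + 9 = - 76 \left(\left(-35\right) \frac{1}{55}\right) + 9 = \left(-76\right) \left(- \frac{7}{11}\right) + 9 = \frac{532}{11} + 9 = \frac{631}{11}$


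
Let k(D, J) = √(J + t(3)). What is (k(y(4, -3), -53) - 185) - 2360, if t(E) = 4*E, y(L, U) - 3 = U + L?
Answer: -2545 + I*√41 ≈ -2545.0 + 6.4031*I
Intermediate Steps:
y(L, U) = 3 + L + U (y(L, U) = 3 + (U + L) = 3 + (L + U) = 3 + L + U)
k(D, J) = √(12 + J) (k(D, J) = √(J + 4*3) = √(J + 12) = √(12 + J))
(k(y(4, -3), -53) - 185) - 2360 = (√(12 - 53) - 185) - 2360 = (√(-41) - 185) - 2360 = (I*√41 - 185) - 2360 = (-185 + I*√41) - 2360 = -2545 + I*√41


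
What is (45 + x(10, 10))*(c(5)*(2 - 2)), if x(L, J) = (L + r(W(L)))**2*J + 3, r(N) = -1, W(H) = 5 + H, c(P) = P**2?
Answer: 0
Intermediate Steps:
x(L, J) = 3 + J*(-1 + L)**2 (x(L, J) = (L - 1)**2*J + 3 = (-1 + L)**2*J + 3 = J*(-1 + L)**2 + 3 = 3 + J*(-1 + L)**2)
(45 + x(10, 10))*(c(5)*(2 - 2)) = (45 + (3 + 10*(-1 + 10)**2))*(5**2*(2 - 2)) = (45 + (3 + 10*9**2))*(25*0) = (45 + (3 + 10*81))*0 = (45 + (3 + 810))*0 = (45 + 813)*0 = 858*0 = 0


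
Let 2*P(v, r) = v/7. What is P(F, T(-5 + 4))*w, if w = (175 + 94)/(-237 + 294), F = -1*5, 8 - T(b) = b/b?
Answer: -1345/798 ≈ -1.6855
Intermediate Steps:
T(b) = 7 (T(b) = 8 - b/b = 8 - 1*1 = 8 - 1 = 7)
F = -5
w = 269/57 ≈ 4.7193
P(v, r) = v/14 (P(v, r) = (v/7)/2 = v/14)
P(F, T(-5 + 4))*w = ((1/14)*(-5))*(269/57) = -5/14*269/57 = -1345/798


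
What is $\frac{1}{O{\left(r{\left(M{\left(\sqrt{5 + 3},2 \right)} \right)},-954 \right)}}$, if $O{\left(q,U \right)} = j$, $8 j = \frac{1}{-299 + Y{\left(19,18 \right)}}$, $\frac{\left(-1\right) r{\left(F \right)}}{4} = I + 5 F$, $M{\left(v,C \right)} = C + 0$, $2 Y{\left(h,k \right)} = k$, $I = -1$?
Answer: $-2320$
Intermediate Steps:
$Y{\left(h,k \right)} = \frac{k}{2}$
$M{\left(v,C \right)} = C$
$r{\left(F \right)} = 4 - 20 F$ ($r{\left(F \right)} = - 4 \left(-1 + 5 F\right) = 4 - 20 F$)
$j = - \frac{1}{2320}$ ($j = \frac{1}{8 \left(-299 + \frac{1}{2} \cdot 18\right)} = \frac{1}{8 \left(-299 + 9\right)} = \frac{1}{8 \left(-290\right)} = \frac{1}{8} \left(- \frac{1}{290}\right) = - \frac{1}{2320} \approx -0.00043103$)
$O{\left(q,U \right)} = - \frac{1}{2320}$
$\frac{1}{O{\left(r{\left(M{\left(\sqrt{5 + 3},2 \right)} \right)},-954 \right)}} = \frac{1}{- \frac{1}{2320}} = -2320$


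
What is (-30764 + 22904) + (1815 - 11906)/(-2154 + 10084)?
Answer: -62339891/7930 ≈ -7861.3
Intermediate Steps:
(-30764 + 22904) + (1815 - 11906)/(-2154 + 10084) = -7860 - 10091/7930 = -62339891/7930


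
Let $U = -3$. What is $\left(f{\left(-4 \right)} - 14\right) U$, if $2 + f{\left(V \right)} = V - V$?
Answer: $48$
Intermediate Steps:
$f{\left(V \right)} = -2$ ($f{\left(V \right)} = -2 + \left(V - V\right) = -2 + 0 = -2$)
$\left(f{\left(-4 \right)} - 14\right) U = \left(-2 - 14\right) \left(-3\right) = \left(-16\right) \left(-3\right) = 48$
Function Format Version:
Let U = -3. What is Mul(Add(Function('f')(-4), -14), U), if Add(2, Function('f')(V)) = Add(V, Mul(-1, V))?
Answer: 48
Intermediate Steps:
Function('f')(V) = -2 (Function('f')(V) = Add(-2, Add(V, Mul(-1, V))) = Add(-2, 0) = -2)
Mul(Add(Function('f')(-4), -14), U) = Mul(Add(-2, -14), -3) = Mul(-16, -3) = 48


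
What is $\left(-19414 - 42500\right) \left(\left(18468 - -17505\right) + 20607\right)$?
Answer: $-3503094120$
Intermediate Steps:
$\left(-19414 - 42500\right) \left(\left(18468 - -17505\right) + 20607\right) = - 61914 \left(\left(18468 + 17505\right) + 20607\right) = - 61914 \left(35973 + 20607\right) = \left(-61914\right) 56580 = -3503094120$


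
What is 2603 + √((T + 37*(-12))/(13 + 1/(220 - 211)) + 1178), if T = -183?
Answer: 2603 + √15736598/118 ≈ 2636.6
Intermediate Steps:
2603 + √((T + 37*(-12))/(13 + 1/(220 - 211)) + 1178) = 2603 + √((-183 + 37*(-12))/(13 + 1/(220 - 211)) + 1178) = 2603 + √((-183 - 444)/(13 + 1/9) + 1178) = 2603 + √(-627/(13 + ⅑) + 1178) = 2603 + √(-627/118/9 + 1178) = 2603 + √(-627*9/118 + 1178) = 2603 + √(-5643/118 + 1178) = 2603 + √(133361/118) = 2603 + √15736598/118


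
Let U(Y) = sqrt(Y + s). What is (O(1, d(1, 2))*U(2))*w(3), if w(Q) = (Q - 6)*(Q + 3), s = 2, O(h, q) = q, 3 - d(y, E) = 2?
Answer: -36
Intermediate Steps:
d(y, E) = 1 (d(y, E) = 3 - 1*2 = 3 - 2 = 1)
w(Q) = (-6 + Q)*(3 + Q)
U(Y) = sqrt(2 + Y) (U(Y) = sqrt(Y + 2) = sqrt(2 + Y))
(O(1, d(1, 2))*U(2))*w(3) = (1*sqrt(2 + 2))*(-18 + 3**2 - 3*3) = (1*sqrt(4))*(-18 + 9 - 9) = (1*2)*(-18) = 2*(-18) = -36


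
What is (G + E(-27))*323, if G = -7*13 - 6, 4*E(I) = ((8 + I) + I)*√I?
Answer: -31331 - 22287*I*√3/2 ≈ -31331.0 - 19301.0*I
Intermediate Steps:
E(I) = √I*(8 + 2*I)/4 (E(I) = (((8 + I) + I)*√I)/4 = ((8 + 2*I)*√I)/4 = (√I*(8 + 2*I))/4 = √I*(8 + 2*I)/4)
G = -97 (G = -91 - 6 = -97)
(G + E(-27))*323 = (-97 + √(-27)*(4 - 27)/2)*323 = (-97 + (½)*(3*I*√3)*(-23))*323 = (-97 - 69*I*√3/2)*323 = -31331 - 22287*I*√3/2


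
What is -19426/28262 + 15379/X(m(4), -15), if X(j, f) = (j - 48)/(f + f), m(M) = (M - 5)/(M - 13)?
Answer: 58672388927/6090461 ≈ 9633.5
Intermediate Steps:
m(M) = (-5 + M)/(-13 + M)
X(j, f) = (-48 + j)/(2*f) (X(j, f) = (-48 + j)/((2*f)) = (-48 + j)*(1/(2*f)) = (-48 + j)/(2*f))
-19426/28262 + 15379/X(m(4), -15) = -19426/28262 + 15379/(((½)*(-48 + (-5 + 4)/(-13 + 4))/(-15))) = -19426*1/28262 + 15379/(((½)*(-1/15)*(-48 - 1/(-9)))) = -9713/14131 + 15379/(((½)*(-1/15)*(-48 - ⅑*(-1)))) = -9713/14131 + 15379/(((½)*(-1/15)*(-48 + ⅑))) = -9713/14131 + 15379/(((½)*(-1/15)*(-431/9))) = -9713/14131 + 15379/(431/270) = -9713/14131 + 15379*(270/431) = -9713/14131 + 4152330/431 = 58672388927/6090461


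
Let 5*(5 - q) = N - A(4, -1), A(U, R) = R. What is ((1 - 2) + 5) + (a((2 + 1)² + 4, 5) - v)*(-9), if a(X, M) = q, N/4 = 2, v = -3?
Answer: -259/5 ≈ -51.800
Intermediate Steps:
N = 8 (N = 4*2 = 8)
q = 16/5 (q = 5 - (8 - 1*(-1))/5 = 5 - (8 + 1)/5 = 5 - ⅕*9 = 5 - 9/5 = 16/5 ≈ 3.2000)
a(X, M) = 16/5
((1 - 2) + 5) + (a((2 + 1)² + 4, 5) - v)*(-9) = ((1 - 2) + 5) + (16/5 - 1*(-3))*(-9) = (-1 + 5) + (16/5 + 3)*(-9) = 4 + (31/5)*(-9) = 4 - 279/5 = -259/5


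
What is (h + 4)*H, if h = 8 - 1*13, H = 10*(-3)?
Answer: 30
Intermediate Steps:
H = -30
h = -5 (h = 8 - 13 = -5)
(h + 4)*H = (-5 + 4)*(-30) = -1*(-30) = 30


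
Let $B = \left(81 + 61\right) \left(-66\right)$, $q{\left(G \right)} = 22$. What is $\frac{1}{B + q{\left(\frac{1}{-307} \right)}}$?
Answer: $- \frac{1}{9350} \approx -0.00010695$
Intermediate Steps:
$B = -9372$ ($B = 142 \left(-66\right) = -9372$)
$\frac{1}{B + q{\left(\frac{1}{-307} \right)}} = \frac{1}{-9372 + 22} = \frac{1}{-9350} = - \frac{1}{9350}$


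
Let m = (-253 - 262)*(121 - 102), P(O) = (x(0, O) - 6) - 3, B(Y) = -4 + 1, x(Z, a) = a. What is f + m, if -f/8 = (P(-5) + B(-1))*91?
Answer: 2591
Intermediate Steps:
B(Y) = -3
P(O) = -9 + O (P(O) = (O - 6) - 3 = (-6 + O) - 3 = -9 + O)
f = 12376 (f = -8*((-9 - 5) - 3)*91 = -8*(-14 - 3)*91 = -(-136)*91 = -8*(-1547) = 12376)
m = -9785 (m = -515*19 = -9785)
f + m = 12376 - 9785 = 2591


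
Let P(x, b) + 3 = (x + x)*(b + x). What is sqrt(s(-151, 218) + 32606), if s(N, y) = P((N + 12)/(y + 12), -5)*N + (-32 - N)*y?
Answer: sqrt(3067043258)/230 ≈ 240.79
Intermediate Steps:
P(x, b) = -3 + 2*x*(b + x) (P(x, b) = -3 + (x + x)*(b + x) = -3 + (2*x)*(b + x) = -3 + 2*x*(b + x))
s(N, y) = N*(-3 - 10*(12 + N)/(12 + y) + 2*(12 + N)**2/(12 + y)**2) + y*(-32 - N) (s(N, y) = (-3 + 2*((N + 12)/(y + 12))**2 + 2*(-5)*((N + 12)/(y + 12)))*N + (-32 - N)*y = (-3 + 2*((12 + N)/(12 + y))**2 + 2*(-5)*((12 + N)/(12 + y)))*N + y*(-32 - N) = (-3 + 2*((12 + N)**2/(12 + y)**2) - 10*(12 + N)/(12 + y))*N + y*(-32 - N) = (-3 + 2*(12 + N)**2/(12 + y)**2 - 10*(12 + N)/(12 + y))*N + y*(-32 - N) = (-3 - 10*(12 + N)/(12 + y) + 2*(12 + N)**2/(12 + y)**2)*N + y*(-32 - N) = N*(-3 - 10*(12 + N)/(12 + y) + 2*(12 + N)**2/(12 + y)**2) + y*(-32 - N))
sqrt(s(-151, 218) + 32606) = sqrt(-(-151*(-2*(12 - 151)**2 + 3*(12 + 218)**2 + 10*(12 - 151)*(12 + 218)) + 218*(12 + 218)**2*(32 - 151))/(12 + 218)**2 + 32606) = sqrt(-1*(-151*(-2*(-139)**2 + 3*230**2 + 10*(-139)*230) + 218*230**2*(-119))/230**2 + 32606) = sqrt(-1*1/52900*(-151*(-2*19321 + 3*52900 - 319700) + 218*52900*(-119)) + 32606) = sqrt(-1*1/52900*(-151*(-38642 + 158700 - 319700) - 1372331800) + 32606) = sqrt(-1*1/52900*(-151*(-199642) - 1372331800) + 32606) = sqrt(-1*1/52900*(30145942 - 1372331800) + 32606) = sqrt(-1*1/52900*(-1342185858) + 32606) = sqrt(671092929/26450 + 32606) = sqrt(1533521629/26450) = sqrt(3067043258)/230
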